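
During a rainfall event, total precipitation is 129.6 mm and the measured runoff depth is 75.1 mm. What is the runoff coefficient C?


The runoff coefficient C = runoff depth / rainfall depth.
C = 75.1 / 129.6
  = 0.5795.

0.5795


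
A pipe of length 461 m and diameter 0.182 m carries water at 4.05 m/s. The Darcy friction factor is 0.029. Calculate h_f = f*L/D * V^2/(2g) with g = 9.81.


Darcy-Weisbach equation: h_f = f * (L/D) * V^2/(2g).
f * L/D = 0.029 * 461/0.182 = 73.456.
V^2/(2g) = 4.05^2 / (2*9.81) = 16.4025 / 19.62 = 0.836 m.
h_f = 73.456 * 0.836 = 61.41 m.

61.41


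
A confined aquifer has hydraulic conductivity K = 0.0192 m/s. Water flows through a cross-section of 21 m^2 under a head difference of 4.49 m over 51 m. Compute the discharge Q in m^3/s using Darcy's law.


Darcy's law: Q = K * A * i, where i = dh/L.
Hydraulic gradient i = 4.49 / 51 = 0.088039.
Q = 0.0192 * 21 * 0.088039
  = 0.0355 m^3/s.

0.0355


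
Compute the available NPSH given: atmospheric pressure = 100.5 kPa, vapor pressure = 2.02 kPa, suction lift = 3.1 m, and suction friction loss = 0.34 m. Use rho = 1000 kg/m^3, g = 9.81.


NPSHa = p_atm/(rho*g) - z_s - hf_s - p_vap/(rho*g).
p_atm/(rho*g) = 100.5*1000 / (1000*9.81) = 10.245 m.
p_vap/(rho*g) = 2.02*1000 / (1000*9.81) = 0.206 m.
NPSHa = 10.245 - 3.1 - 0.34 - 0.206
      = 6.6 m.

6.6


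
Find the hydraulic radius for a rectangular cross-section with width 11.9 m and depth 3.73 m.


For a rectangular section:
Flow area A = b * y = 11.9 * 3.73 = 44.39 m^2.
Wetted perimeter P = b + 2y = 11.9 + 2*3.73 = 19.36 m.
Hydraulic radius R = A/P = 44.39 / 19.36 = 2.2927 m.

2.2927


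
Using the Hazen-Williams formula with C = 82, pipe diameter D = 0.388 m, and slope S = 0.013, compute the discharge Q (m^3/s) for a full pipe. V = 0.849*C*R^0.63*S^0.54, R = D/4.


For a full circular pipe, R = D/4 = 0.388/4 = 0.097 m.
V = 0.849 * 82 * 0.097^0.63 * 0.013^0.54
  = 0.849 * 82 * 0.229967 * 0.095836
  = 1.5343 m/s.
Pipe area A = pi*D^2/4 = pi*0.388^2/4 = 0.1182 m^2.
Q = A * V = 0.1182 * 1.5343 = 0.1814 m^3/s.

0.1814


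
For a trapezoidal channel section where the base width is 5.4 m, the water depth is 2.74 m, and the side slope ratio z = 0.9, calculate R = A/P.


For a trapezoidal section with side slope z:
A = (b + z*y)*y = (5.4 + 0.9*2.74)*2.74 = 21.553 m^2.
P = b + 2*y*sqrt(1 + z^2) = 5.4 + 2*2.74*sqrt(1 + 0.9^2) = 12.773 m.
R = A/P = 21.553 / 12.773 = 1.6874 m.

1.6874


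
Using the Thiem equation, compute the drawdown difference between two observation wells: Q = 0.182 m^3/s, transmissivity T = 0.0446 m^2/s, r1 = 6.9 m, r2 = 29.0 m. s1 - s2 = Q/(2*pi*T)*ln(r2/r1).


Thiem equation: s1 - s2 = Q/(2*pi*T) * ln(r2/r1).
ln(r2/r1) = ln(29.0/6.9) = 1.4358.
Q/(2*pi*T) = 0.182 / (2*pi*0.0446) = 0.182 / 0.2802 = 0.6495.
s1 - s2 = 0.6495 * 1.4358 = 0.9325 m.

0.9325


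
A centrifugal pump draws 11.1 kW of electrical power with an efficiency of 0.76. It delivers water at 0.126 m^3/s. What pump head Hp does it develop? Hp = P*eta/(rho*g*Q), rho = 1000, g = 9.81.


Pump head formula: Hp = P * eta / (rho * g * Q).
Numerator: P * eta = 11.1 * 1000 * 0.76 = 8436.0 W.
Denominator: rho * g * Q = 1000 * 9.81 * 0.126 = 1236.06.
Hp = 8436.0 / 1236.06 = 6.82 m.

6.82


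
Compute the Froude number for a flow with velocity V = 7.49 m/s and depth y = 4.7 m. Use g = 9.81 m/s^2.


The Froude number is defined as Fr = V / sqrt(g*y).
g*y = 9.81 * 4.7 = 46.107.
sqrt(g*y) = sqrt(46.107) = 6.7902.
Fr = 7.49 / 6.7902 = 1.1031.

1.1031


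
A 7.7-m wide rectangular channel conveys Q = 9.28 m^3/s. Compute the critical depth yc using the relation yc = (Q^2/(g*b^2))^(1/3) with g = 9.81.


Using yc = (Q^2 / (g * b^2))^(1/3):
Q^2 = 9.28^2 = 86.12.
g * b^2 = 9.81 * 7.7^2 = 9.81 * 59.29 = 581.63.
Q^2 / (g*b^2) = 86.12 / 581.63 = 0.1481.
yc = 0.1481^(1/3) = 0.529 m.

0.529


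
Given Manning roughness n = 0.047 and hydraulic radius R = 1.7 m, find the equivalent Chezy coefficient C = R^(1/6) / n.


The Chezy coefficient relates to Manning's n through C = R^(1/6) / n.
R^(1/6) = 1.7^(1/6) = 1.092467.
C = 1.092467 / 0.047 = 23.24 m^(1/2)/s.

23.24


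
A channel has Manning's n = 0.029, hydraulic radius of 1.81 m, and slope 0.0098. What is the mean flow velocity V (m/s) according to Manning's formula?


Manning's equation gives V = (1/n) * R^(2/3) * S^(1/2).
First, compute R^(2/3) = 1.81^(2/3) = 1.4852.
Next, S^(1/2) = 0.0098^(1/2) = 0.098995.
Then 1/n = 1/0.029 = 34.48.
V = 34.48 * 1.4852 * 0.098995 = 5.0699 m/s.

5.0699


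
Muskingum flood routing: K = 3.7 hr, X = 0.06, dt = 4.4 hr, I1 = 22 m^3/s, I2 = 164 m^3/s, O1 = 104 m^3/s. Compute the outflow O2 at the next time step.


Muskingum coefficients:
denom = 2*K*(1-X) + dt = 2*3.7*(1-0.06) + 4.4 = 11.356.
C0 = (dt - 2*K*X)/denom = (4.4 - 2*3.7*0.06)/11.356 = 0.3484.
C1 = (dt + 2*K*X)/denom = (4.4 + 2*3.7*0.06)/11.356 = 0.4266.
C2 = (2*K*(1-X) - dt)/denom = 0.2251.
O2 = C0*I2 + C1*I1 + C2*O1
   = 0.3484*164 + 0.4266*22 + 0.2251*104
   = 89.92 m^3/s.

89.92


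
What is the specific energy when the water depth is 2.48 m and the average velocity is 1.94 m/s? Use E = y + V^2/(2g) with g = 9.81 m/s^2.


Specific energy E = y + V^2/(2g).
Velocity head = V^2/(2g) = 1.94^2 / (2*9.81) = 3.7636 / 19.62 = 0.1918 m.
E = 2.48 + 0.1918 = 2.6718 m.

2.6718


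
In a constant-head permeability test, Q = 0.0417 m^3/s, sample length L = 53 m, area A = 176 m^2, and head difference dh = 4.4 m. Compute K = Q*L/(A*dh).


From K = Q*L / (A*dh):
Numerator: Q*L = 0.0417 * 53 = 2.2101.
Denominator: A*dh = 176 * 4.4 = 774.4.
K = 2.2101 / 774.4 = 0.002854 m/s.

0.002854


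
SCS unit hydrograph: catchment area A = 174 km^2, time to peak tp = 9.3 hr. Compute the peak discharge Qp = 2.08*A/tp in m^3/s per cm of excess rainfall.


SCS formula: Qp = 2.08 * A / tp.
Qp = 2.08 * 174 / 9.3
   = 361.92 / 9.3
   = 38.92 m^3/s per cm.

38.92


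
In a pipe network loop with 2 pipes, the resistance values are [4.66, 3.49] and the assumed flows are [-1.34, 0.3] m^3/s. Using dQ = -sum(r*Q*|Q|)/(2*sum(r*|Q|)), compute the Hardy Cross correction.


Numerator terms (r*Q*|Q|): 4.66*-1.34*|-1.34| = -8.3675; 3.49*0.3*|0.3| = 0.3141.
Sum of numerator = -8.0534.
Denominator terms (r*|Q|): 4.66*|-1.34| = 6.2444; 3.49*|0.3| = 1.047.
2 * sum of denominator = 2 * 7.2914 = 14.5828.
dQ = --8.0534 / 14.5828 = 0.5523 m^3/s.

0.5523


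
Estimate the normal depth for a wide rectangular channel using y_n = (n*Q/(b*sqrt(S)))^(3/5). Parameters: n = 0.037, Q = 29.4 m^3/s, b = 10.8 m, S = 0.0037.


We use the wide-channel approximation y_n = (n*Q/(b*sqrt(S)))^(3/5).
sqrt(S) = sqrt(0.0037) = 0.060828.
Numerator: n*Q = 0.037 * 29.4 = 1.0878.
Denominator: b*sqrt(S) = 10.8 * 0.060828 = 0.656942.
arg = 1.6559.
y_n = 1.6559^(3/5) = 1.3534 m.

1.3534


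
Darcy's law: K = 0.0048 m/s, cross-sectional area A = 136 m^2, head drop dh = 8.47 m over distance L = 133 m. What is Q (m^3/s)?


Darcy's law: Q = K * A * i, where i = dh/L.
Hydraulic gradient i = 8.47 / 133 = 0.063684.
Q = 0.0048 * 136 * 0.063684
  = 0.0416 m^3/s.

0.0416


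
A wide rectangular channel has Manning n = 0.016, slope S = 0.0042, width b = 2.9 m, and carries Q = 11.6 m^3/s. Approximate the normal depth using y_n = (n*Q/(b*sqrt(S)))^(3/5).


We use the wide-channel approximation y_n = (n*Q/(b*sqrt(S)))^(3/5).
sqrt(S) = sqrt(0.0042) = 0.064807.
Numerator: n*Q = 0.016 * 11.6 = 0.1856.
Denominator: b*sqrt(S) = 2.9 * 0.064807 = 0.18794.
arg = 0.9875.
y_n = 0.9875^(3/5) = 0.9925 m.

0.9925


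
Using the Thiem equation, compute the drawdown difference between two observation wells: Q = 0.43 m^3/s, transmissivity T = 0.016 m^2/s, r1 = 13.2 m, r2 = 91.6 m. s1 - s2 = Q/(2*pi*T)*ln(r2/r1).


Thiem equation: s1 - s2 = Q/(2*pi*T) * ln(r2/r1).
ln(r2/r1) = ln(91.6/13.2) = 1.9372.
Q/(2*pi*T) = 0.43 / (2*pi*0.016) = 0.43 / 0.1005 = 4.2773.
s1 - s2 = 4.2773 * 1.9372 = 8.286 m.

8.286


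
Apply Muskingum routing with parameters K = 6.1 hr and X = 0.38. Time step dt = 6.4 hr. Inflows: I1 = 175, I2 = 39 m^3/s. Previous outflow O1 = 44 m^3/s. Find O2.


Muskingum coefficients:
denom = 2*K*(1-X) + dt = 2*6.1*(1-0.38) + 6.4 = 13.964.
C0 = (dt - 2*K*X)/denom = (6.4 - 2*6.1*0.38)/13.964 = 0.1263.
C1 = (dt + 2*K*X)/denom = (6.4 + 2*6.1*0.38)/13.964 = 0.7903.
C2 = (2*K*(1-X) - dt)/denom = 0.0834.
O2 = C0*I2 + C1*I1 + C2*O1
   = 0.1263*39 + 0.7903*175 + 0.0834*44
   = 146.9 m^3/s.

146.9


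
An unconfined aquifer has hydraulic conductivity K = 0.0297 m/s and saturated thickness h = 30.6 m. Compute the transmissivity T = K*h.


Transmissivity is defined as T = K * h.
T = 0.0297 * 30.6
  = 0.9088 m^2/s.

0.9088


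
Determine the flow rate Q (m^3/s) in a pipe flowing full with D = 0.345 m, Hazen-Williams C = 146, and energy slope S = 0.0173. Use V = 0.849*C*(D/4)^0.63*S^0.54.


For a full circular pipe, R = D/4 = 0.345/4 = 0.0862 m.
V = 0.849 * 146 * 0.0862^0.63 * 0.0173^0.54
  = 0.849 * 146 * 0.213564 * 0.111827
  = 2.9603 m/s.
Pipe area A = pi*D^2/4 = pi*0.345^2/4 = 0.0935 m^2.
Q = A * V = 0.0935 * 2.9603 = 0.2767 m^3/s.

0.2767


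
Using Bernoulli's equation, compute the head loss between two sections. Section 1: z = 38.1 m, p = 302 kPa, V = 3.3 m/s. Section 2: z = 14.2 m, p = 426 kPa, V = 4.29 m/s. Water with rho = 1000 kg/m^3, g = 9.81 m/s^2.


Total head at each section: H = z + p/(rho*g) + V^2/(2g).
H1 = 38.1 + 302*1000/(1000*9.81) + 3.3^2/(2*9.81)
   = 38.1 + 30.785 + 0.555
   = 69.44 m.
H2 = 14.2 + 426*1000/(1000*9.81) + 4.29^2/(2*9.81)
   = 14.2 + 43.425 + 0.938
   = 58.563 m.
h_L = H1 - H2 = 69.44 - 58.563 = 10.877 m.

10.877


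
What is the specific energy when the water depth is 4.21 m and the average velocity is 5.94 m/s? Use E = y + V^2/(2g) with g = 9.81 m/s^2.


Specific energy E = y + V^2/(2g).
Velocity head = V^2/(2g) = 5.94^2 / (2*9.81) = 35.2836 / 19.62 = 1.7983 m.
E = 4.21 + 1.7983 = 6.0083 m.

6.0083


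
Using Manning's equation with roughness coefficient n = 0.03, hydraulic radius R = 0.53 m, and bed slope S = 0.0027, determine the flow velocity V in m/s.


Manning's equation gives V = (1/n) * R^(2/3) * S^(1/2).
First, compute R^(2/3) = 0.53^(2/3) = 0.6549.
Next, S^(1/2) = 0.0027^(1/2) = 0.051962.
Then 1/n = 1/0.03 = 33.33.
V = 33.33 * 0.6549 * 0.051962 = 1.1343 m/s.

1.1343


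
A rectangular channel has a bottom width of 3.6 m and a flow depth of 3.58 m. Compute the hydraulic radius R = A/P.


For a rectangular section:
Flow area A = b * y = 3.6 * 3.58 = 12.89 m^2.
Wetted perimeter P = b + 2y = 3.6 + 2*3.58 = 10.76 m.
Hydraulic radius R = A/P = 12.89 / 10.76 = 1.1978 m.

1.1978


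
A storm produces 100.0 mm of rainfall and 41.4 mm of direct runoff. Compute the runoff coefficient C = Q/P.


The runoff coefficient C = runoff depth / rainfall depth.
C = 41.4 / 100.0
  = 0.414.

0.414


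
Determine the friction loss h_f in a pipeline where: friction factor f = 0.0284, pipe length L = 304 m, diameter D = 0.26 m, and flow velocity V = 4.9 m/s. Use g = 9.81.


Darcy-Weisbach equation: h_f = f * (L/D) * V^2/(2g).
f * L/D = 0.0284 * 304/0.26 = 33.2062.
V^2/(2g) = 4.9^2 / (2*9.81) = 24.01 / 19.62 = 1.2238 m.
h_f = 33.2062 * 1.2238 = 40.636 m.

40.636


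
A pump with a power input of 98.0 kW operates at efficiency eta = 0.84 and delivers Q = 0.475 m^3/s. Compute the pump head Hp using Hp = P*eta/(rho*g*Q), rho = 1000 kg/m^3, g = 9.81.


Pump head formula: Hp = P * eta / (rho * g * Q).
Numerator: P * eta = 98.0 * 1000 * 0.84 = 82320.0 W.
Denominator: rho * g * Q = 1000 * 9.81 * 0.475 = 4659.75.
Hp = 82320.0 / 4659.75 = 17.67 m.

17.67


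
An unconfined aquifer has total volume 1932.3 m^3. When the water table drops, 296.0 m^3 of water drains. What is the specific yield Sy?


Specific yield Sy = Volume drained / Total volume.
Sy = 296.0 / 1932.3
   = 0.1532.

0.1532


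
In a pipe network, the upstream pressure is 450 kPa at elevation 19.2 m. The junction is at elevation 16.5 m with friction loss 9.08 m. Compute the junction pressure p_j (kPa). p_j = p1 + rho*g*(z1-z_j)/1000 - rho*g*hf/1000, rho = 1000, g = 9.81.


Junction pressure: p_j = p1 + rho*g*(z1 - z_j)/1000 - rho*g*hf/1000.
Elevation term = 1000*9.81*(19.2 - 16.5)/1000 = 26.487 kPa.
Friction term = 1000*9.81*9.08/1000 = 89.075 kPa.
p_j = 450 + 26.487 - 89.075 = 387.41 kPa.

387.41


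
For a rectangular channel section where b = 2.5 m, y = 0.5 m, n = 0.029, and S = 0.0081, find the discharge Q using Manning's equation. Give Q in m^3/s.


For a rectangular channel, the cross-sectional area A = b * y = 2.5 * 0.5 = 1.25 m^2.
The wetted perimeter P = b + 2y = 2.5 + 2*0.5 = 3.5 m.
Hydraulic radius R = A/P = 1.25/3.5 = 0.3571 m.
Velocity V = (1/n)*R^(2/3)*S^(1/2) = (1/0.029)*0.3571^(2/3)*0.0081^(1/2) = 1.5622 m/s.
Discharge Q = A * V = 1.25 * 1.5622 = 1.953 m^3/s.

1.953


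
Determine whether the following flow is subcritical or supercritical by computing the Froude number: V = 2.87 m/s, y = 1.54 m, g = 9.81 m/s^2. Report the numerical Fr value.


The Froude number is defined as Fr = V / sqrt(g*y).
g*y = 9.81 * 1.54 = 15.1074.
sqrt(g*y) = sqrt(15.1074) = 3.8868.
Fr = 2.87 / 3.8868 = 0.7384.
Since Fr < 1, the flow is subcritical.

0.7384


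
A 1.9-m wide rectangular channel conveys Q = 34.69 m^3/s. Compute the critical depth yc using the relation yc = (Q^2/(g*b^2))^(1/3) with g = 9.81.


Using yc = (Q^2 / (g * b^2))^(1/3):
Q^2 = 34.69^2 = 1203.4.
g * b^2 = 9.81 * 1.9^2 = 9.81 * 3.61 = 35.41.
Q^2 / (g*b^2) = 1203.4 / 35.41 = 33.9848.
yc = 33.9848^(1/3) = 3.239 m.

3.239


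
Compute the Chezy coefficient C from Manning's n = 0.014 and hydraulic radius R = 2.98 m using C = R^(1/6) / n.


The Chezy coefficient relates to Manning's n through C = R^(1/6) / n.
R^(1/6) = 2.98^(1/6) = 1.199599.
C = 1.199599 / 0.014 = 85.69 m^(1/2)/s.

85.69


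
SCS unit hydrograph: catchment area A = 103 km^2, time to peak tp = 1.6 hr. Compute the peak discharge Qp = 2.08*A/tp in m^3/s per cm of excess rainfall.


SCS formula: Qp = 2.08 * A / tp.
Qp = 2.08 * 103 / 1.6
   = 214.24 / 1.6
   = 133.9 m^3/s per cm.

133.9


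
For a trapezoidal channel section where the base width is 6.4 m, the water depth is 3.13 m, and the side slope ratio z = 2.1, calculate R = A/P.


For a trapezoidal section with side slope z:
A = (b + z*y)*y = (6.4 + 2.1*3.13)*3.13 = 40.605 m^2.
P = b + 2*y*sqrt(1 + z^2) = 6.4 + 2*3.13*sqrt(1 + 2.1^2) = 20.96 m.
R = A/P = 40.605 / 20.96 = 1.9372 m.

1.9372


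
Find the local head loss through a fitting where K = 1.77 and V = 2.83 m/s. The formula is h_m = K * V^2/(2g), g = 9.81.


Minor loss formula: h_m = K * V^2/(2g).
V^2 = 2.83^2 = 8.0089.
V^2/(2g) = 8.0089 / 19.62 = 0.4082 m.
h_m = 1.77 * 0.4082 = 0.7225 m.

0.7225


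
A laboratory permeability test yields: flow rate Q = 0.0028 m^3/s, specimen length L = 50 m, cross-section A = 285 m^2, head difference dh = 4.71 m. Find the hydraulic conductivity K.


From K = Q*L / (A*dh):
Numerator: Q*L = 0.0028 * 50 = 0.14.
Denominator: A*dh = 285 * 4.71 = 1342.35.
K = 0.14 / 1342.35 = 0.000104 m/s.

0.000104


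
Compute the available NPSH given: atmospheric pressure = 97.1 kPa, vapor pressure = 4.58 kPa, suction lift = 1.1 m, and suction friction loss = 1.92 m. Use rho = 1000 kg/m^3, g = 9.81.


NPSHa = p_atm/(rho*g) - z_s - hf_s - p_vap/(rho*g).
p_atm/(rho*g) = 97.1*1000 / (1000*9.81) = 9.898 m.
p_vap/(rho*g) = 4.58*1000 / (1000*9.81) = 0.467 m.
NPSHa = 9.898 - 1.1 - 1.92 - 0.467
      = 6.41 m.

6.41


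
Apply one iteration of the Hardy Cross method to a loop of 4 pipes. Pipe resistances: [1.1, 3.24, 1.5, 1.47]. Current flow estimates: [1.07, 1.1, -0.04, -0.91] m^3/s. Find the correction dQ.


Numerator terms (r*Q*|Q|): 1.1*1.07*|1.07| = 1.2594; 3.24*1.1*|1.1| = 3.9204; 1.5*-0.04*|-0.04| = -0.0024; 1.47*-0.91*|-0.91| = -1.2173.
Sum of numerator = 3.9601.
Denominator terms (r*|Q|): 1.1*|1.07| = 1.177; 3.24*|1.1| = 3.564; 1.5*|-0.04| = 0.06; 1.47*|-0.91| = 1.3377.
2 * sum of denominator = 2 * 6.1387 = 12.2774.
dQ = -3.9601 / 12.2774 = -0.3226 m^3/s.

-0.3226


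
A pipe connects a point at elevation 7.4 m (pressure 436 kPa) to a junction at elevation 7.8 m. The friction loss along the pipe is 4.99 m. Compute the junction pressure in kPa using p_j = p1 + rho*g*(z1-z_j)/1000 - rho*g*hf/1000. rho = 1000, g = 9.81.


Junction pressure: p_j = p1 + rho*g*(z1 - z_j)/1000 - rho*g*hf/1000.
Elevation term = 1000*9.81*(7.4 - 7.8)/1000 = -3.924 kPa.
Friction term = 1000*9.81*4.99/1000 = 48.952 kPa.
p_j = 436 + -3.924 - 48.952 = 383.12 kPa.

383.12


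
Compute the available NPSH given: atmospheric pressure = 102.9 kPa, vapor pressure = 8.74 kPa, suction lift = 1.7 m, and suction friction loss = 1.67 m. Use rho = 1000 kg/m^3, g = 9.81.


NPSHa = p_atm/(rho*g) - z_s - hf_s - p_vap/(rho*g).
p_atm/(rho*g) = 102.9*1000 / (1000*9.81) = 10.489 m.
p_vap/(rho*g) = 8.74*1000 / (1000*9.81) = 0.891 m.
NPSHa = 10.489 - 1.7 - 1.67 - 0.891
      = 6.23 m.

6.23


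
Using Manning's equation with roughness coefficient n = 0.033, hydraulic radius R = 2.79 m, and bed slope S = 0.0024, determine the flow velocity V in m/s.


Manning's equation gives V = (1/n) * R^(2/3) * S^(1/2).
First, compute R^(2/3) = 2.79^(2/3) = 1.9818.
Next, S^(1/2) = 0.0024^(1/2) = 0.04899.
Then 1/n = 1/0.033 = 30.3.
V = 30.3 * 1.9818 * 0.04899 = 2.9421 m/s.

2.9421


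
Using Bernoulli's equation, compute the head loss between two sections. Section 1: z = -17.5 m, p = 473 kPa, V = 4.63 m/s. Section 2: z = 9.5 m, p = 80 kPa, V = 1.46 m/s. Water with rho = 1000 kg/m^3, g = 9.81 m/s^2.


Total head at each section: H = z + p/(rho*g) + V^2/(2g).
H1 = -17.5 + 473*1000/(1000*9.81) + 4.63^2/(2*9.81)
   = -17.5 + 48.216 + 1.0926
   = 31.809 m.
H2 = 9.5 + 80*1000/(1000*9.81) + 1.46^2/(2*9.81)
   = 9.5 + 8.155 + 0.1086
   = 17.764 m.
h_L = H1 - H2 = 31.809 - 17.764 = 14.045 m.

14.045


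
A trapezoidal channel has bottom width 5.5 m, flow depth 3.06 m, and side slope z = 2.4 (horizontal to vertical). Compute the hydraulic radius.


For a trapezoidal section with side slope z:
A = (b + z*y)*y = (5.5 + 2.4*3.06)*3.06 = 39.303 m^2.
P = b + 2*y*sqrt(1 + z^2) = 5.5 + 2*3.06*sqrt(1 + 2.4^2) = 21.412 m.
R = A/P = 39.303 / 21.412 = 1.8355 m.

1.8355


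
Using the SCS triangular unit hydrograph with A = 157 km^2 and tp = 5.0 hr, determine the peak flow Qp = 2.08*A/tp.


SCS formula: Qp = 2.08 * A / tp.
Qp = 2.08 * 157 / 5.0
   = 326.56 / 5.0
   = 65.31 m^3/s per cm.

65.31


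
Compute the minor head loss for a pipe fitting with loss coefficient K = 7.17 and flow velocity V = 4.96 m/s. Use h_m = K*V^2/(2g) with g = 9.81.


Minor loss formula: h_m = K * V^2/(2g).
V^2 = 4.96^2 = 24.6016.
V^2/(2g) = 24.6016 / 19.62 = 1.2539 m.
h_m = 7.17 * 1.2539 = 8.9905 m.

8.9905


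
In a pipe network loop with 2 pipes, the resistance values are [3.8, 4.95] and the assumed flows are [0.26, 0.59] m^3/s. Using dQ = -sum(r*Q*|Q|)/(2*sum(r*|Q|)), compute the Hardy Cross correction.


Numerator terms (r*Q*|Q|): 3.8*0.26*|0.26| = 0.2569; 4.95*0.59*|0.59| = 1.7231.
Sum of numerator = 1.98.
Denominator terms (r*|Q|): 3.8*|0.26| = 0.988; 4.95*|0.59| = 2.9205.
2 * sum of denominator = 2 * 3.9085 = 7.817.
dQ = -1.98 / 7.817 = -0.2533 m^3/s.

-0.2533


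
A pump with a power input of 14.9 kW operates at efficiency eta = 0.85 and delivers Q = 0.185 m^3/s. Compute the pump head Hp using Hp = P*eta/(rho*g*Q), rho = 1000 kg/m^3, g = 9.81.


Pump head formula: Hp = P * eta / (rho * g * Q).
Numerator: P * eta = 14.9 * 1000 * 0.85 = 12665.0 W.
Denominator: rho * g * Q = 1000 * 9.81 * 0.185 = 1814.85.
Hp = 12665.0 / 1814.85 = 6.98 m.

6.98


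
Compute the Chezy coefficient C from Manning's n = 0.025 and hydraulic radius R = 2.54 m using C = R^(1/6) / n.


The Chezy coefficient relates to Manning's n through C = R^(1/6) / n.
R^(1/6) = 2.54^(1/6) = 1.168079.
C = 1.168079 / 0.025 = 46.72 m^(1/2)/s.

46.72


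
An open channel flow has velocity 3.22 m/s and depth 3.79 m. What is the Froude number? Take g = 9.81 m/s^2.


The Froude number is defined as Fr = V / sqrt(g*y).
g*y = 9.81 * 3.79 = 37.1799.
sqrt(g*y) = sqrt(37.1799) = 6.0975.
Fr = 3.22 / 6.0975 = 0.5281.

0.5281


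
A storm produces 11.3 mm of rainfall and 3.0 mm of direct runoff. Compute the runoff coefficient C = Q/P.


The runoff coefficient C = runoff depth / rainfall depth.
C = 3.0 / 11.3
  = 0.2655.

0.2655


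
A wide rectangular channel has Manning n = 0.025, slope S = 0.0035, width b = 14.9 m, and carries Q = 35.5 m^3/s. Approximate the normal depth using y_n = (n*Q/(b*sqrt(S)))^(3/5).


We use the wide-channel approximation y_n = (n*Q/(b*sqrt(S)))^(3/5).
sqrt(S) = sqrt(0.0035) = 0.059161.
Numerator: n*Q = 0.025 * 35.5 = 0.8875.
Denominator: b*sqrt(S) = 14.9 * 0.059161 = 0.881499.
arg = 1.0068.
y_n = 1.0068^(3/5) = 1.0041 m.

1.0041


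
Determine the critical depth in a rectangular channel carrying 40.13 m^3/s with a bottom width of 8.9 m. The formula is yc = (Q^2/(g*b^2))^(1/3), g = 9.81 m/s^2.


Using yc = (Q^2 / (g * b^2))^(1/3):
Q^2 = 40.13^2 = 1610.42.
g * b^2 = 9.81 * 8.9^2 = 9.81 * 79.21 = 777.05.
Q^2 / (g*b^2) = 1610.42 / 777.05 = 2.0725.
yc = 2.0725^(1/3) = 1.275 m.

1.275


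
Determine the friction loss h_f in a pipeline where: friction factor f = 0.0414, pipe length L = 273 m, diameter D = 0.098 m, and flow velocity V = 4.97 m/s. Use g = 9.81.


Darcy-Weisbach equation: h_f = f * (L/D) * V^2/(2g).
f * L/D = 0.0414 * 273/0.098 = 115.3286.
V^2/(2g) = 4.97^2 / (2*9.81) = 24.7009 / 19.62 = 1.259 m.
h_f = 115.3286 * 1.259 = 145.195 m.

145.195


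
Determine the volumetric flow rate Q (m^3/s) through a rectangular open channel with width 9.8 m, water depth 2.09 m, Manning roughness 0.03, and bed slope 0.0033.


For a rectangular channel, the cross-sectional area A = b * y = 9.8 * 2.09 = 20.48 m^2.
The wetted perimeter P = b + 2y = 9.8 + 2*2.09 = 13.98 m.
Hydraulic radius R = A/P = 20.48/13.98 = 1.4651 m.
Velocity V = (1/n)*R^(2/3)*S^(1/2) = (1/0.03)*1.4651^(2/3)*0.0033^(1/2) = 2.4701 m/s.
Discharge Q = A * V = 20.48 * 2.4701 = 50.592 m^3/s.

50.592


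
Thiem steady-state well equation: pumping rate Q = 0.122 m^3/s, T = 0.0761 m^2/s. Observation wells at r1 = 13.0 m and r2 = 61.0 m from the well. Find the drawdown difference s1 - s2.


Thiem equation: s1 - s2 = Q/(2*pi*T) * ln(r2/r1).
ln(r2/r1) = ln(61.0/13.0) = 1.5459.
Q/(2*pi*T) = 0.122 / (2*pi*0.0761) = 0.122 / 0.4782 = 0.2551.
s1 - s2 = 0.2551 * 1.5459 = 0.3944 m.

0.3944


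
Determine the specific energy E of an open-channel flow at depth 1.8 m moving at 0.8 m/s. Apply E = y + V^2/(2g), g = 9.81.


Specific energy E = y + V^2/(2g).
Velocity head = V^2/(2g) = 0.8^2 / (2*9.81) = 0.64 / 19.62 = 0.0326 m.
E = 1.8 + 0.0326 = 1.8326 m.

1.8326


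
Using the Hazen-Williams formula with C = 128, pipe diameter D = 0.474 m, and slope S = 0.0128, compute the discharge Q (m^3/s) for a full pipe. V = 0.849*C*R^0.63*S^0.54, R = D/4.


For a full circular pipe, R = D/4 = 0.474/4 = 0.1185 m.
V = 0.849 * 128 * 0.1185^0.63 * 0.0128^0.54
  = 0.849 * 128 * 0.260881 * 0.095037
  = 2.6943 m/s.
Pipe area A = pi*D^2/4 = pi*0.474^2/4 = 0.1765 m^2.
Q = A * V = 0.1765 * 2.6943 = 0.4754 m^3/s.

0.4754


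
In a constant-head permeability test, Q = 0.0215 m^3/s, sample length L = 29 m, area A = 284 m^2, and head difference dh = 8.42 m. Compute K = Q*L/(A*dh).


From K = Q*L / (A*dh):
Numerator: Q*L = 0.0215 * 29 = 0.6235.
Denominator: A*dh = 284 * 8.42 = 2391.28.
K = 0.6235 / 2391.28 = 0.000261 m/s.

0.000261


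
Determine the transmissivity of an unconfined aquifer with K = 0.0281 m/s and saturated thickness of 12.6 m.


Transmissivity is defined as T = K * h.
T = 0.0281 * 12.6
  = 0.3541 m^2/s.

0.3541


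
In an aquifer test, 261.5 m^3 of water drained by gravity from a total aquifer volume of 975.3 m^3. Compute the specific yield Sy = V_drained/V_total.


Specific yield Sy = Volume drained / Total volume.
Sy = 261.5 / 975.3
   = 0.2681.

0.2681


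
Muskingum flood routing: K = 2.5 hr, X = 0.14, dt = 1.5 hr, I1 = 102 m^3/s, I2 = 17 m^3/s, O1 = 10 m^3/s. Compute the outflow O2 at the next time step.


Muskingum coefficients:
denom = 2*K*(1-X) + dt = 2*2.5*(1-0.14) + 1.5 = 5.8.
C0 = (dt - 2*K*X)/denom = (1.5 - 2*2.5*0.14)/5.8 = 0.1379.
C1 = (dt + 2*K*X)/denom = (1.5 + 2*2.5*0.14)/5.8 = 0.3793.
C2 = (2*K*(1-X) - dt)/denom = 0.4828.
O2 = C0*I2 + C1*I1 + C2*O1
   = 0.1379*17 + 0.3793*102 + 0.4828*10
   = 45.86 m^3/s.

45.86


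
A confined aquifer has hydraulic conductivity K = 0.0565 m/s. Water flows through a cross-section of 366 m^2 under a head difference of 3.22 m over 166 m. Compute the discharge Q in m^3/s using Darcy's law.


Darcy's law: Q = K * A * i, where i = dh/L.
Hydraulic gradient i = 3.22 / 166 = 0.019398.
Q = 0.0565 * 366 * 0.019398
  = 0.4011 m^3/s.

0.4011


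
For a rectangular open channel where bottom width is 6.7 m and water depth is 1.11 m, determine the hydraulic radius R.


For a rectangular section:
Flow area A = b * y = 6.7 * 1.11 = 7.44 m^2.
Wetted perimeter P = b + 2y = 6.7 + 2*1.11 = 8.92 m.
Hydraulic radius R = A/P = 7.44 / 8.92 = 0.8337 m.

0.8337


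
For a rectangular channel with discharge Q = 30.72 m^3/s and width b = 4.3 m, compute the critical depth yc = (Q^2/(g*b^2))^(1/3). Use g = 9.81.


Using yc = (Q^2 / (g * b^2))^(1/3):
Q^2 = 30.72^2 = 943.72.
g * b^2 = 9.81 * 4.3^2 = 9.81 * 18.49 = 181.39.
Q^2 / (g*b^2) = 943.72 / 181.39 = 5.2027.
yc = 5.2027^(1/3) = 1.7328 m.

1.7328


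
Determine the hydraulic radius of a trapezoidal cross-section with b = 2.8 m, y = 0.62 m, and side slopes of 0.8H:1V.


For a trapezoidal section with side slope z:
A = (b + z*y)*y = (2.8 + 0.8*0.62)*0.62 = 2.044 m^2.
P = b + 2*y*sqrt(1 + z^2) = 2.8 + 2*0.62*sqrt(1 + 0.8^2) = 4.388 m.
R = A/P = 2.044 / 4.388 = 0.4657 m.

0.4657


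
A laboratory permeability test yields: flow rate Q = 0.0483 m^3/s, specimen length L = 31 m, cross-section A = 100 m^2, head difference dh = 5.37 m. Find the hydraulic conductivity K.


From K = Q*L / (A*dh):
Numerator: Q*L = 0.0483 * 31 = 1.4973.
Denominator: A*dh = 100 * 5.37 = 537.0.
K = 1.4973 / 537.0 = 0.002788 m/s.

0.002788


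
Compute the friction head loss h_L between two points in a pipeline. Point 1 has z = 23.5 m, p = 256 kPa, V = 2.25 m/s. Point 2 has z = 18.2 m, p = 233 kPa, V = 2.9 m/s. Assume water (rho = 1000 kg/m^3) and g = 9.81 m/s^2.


Total head at each section: H = z + p/(rho*g) + V^2/(2g).
H1 = 23.5 + 256*1000/(1000*9.81) + 2.25^2/(2*9.81)
   = 23.5 + 26.096 + 0.258
   = 49.854 m.
H2 = 18.2 + 233*1000/(1000*9.81) + 2.9^2/(2*9.81)
   = 18.2 + 23.751 + 0.4286
   = 42.38 m.
h_L = H1 - H2 = 49.854 - 42.38 = 7.474 m.

7.474


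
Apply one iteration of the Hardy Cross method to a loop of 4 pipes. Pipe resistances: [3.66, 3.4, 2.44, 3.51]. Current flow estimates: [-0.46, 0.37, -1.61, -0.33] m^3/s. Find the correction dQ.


Numerator terms (r*Q*|Q|): 3.66*-0.46*|-0.46| = -0.7745; 3.4*0.37*|0.37| = 0.4655; 2.44*-1.61*|-1.61| = -6.3247; 3.51*-0.33*|-0.33| = -0.3822.
Sum of numerator = -7.016.
Denominator terms (r*|Q|): 3.66*|-0.46| = 1.6836; 3.4*|0.37| = 1.258; 2.44*|-1.61| = 3.9284; 3.51*|-0.33| = 1.1583.
2 * sum of denominator = 2 * 8.0283 = 16.0566.
dQ = --7.016 / 16.0566 = 0.437 m^3/s.

0.437


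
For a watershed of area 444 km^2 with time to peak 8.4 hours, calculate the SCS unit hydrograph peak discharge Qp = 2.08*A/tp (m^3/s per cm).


SCS formula: Qp = 2.08 * A / tp.
Qp = 2.08 * 444 / 8.4
   = 923.52 / 8.4
   = 109.94 m^3/s per cm.

109.94


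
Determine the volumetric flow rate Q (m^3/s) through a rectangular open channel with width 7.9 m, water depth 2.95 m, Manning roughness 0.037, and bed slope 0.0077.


For a rectangular channel, the cross-sectional area A = b * y = 7.9 * 2.95 = 23.31 m^2.
The wetted perimeter P = b + 2y = 7.9 + 2*2.95 = 13.8 m.
Hydraulic radius R = A/P = 23.31/13.8 = 1.6888 m.
Velocity V = (1/n)*R^(2/3)*S^(1/2) = (1/0.037)*1.6888^(2/3)*0.0077^(1/2) = 3.3632 m/s.
Discharge Q = A * V = 23.31 * 3.3632 = 78.38 m^3/s.

78.38


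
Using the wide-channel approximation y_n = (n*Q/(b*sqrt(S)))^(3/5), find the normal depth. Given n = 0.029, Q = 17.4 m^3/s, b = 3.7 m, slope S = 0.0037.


We use the wide-channel approximation y_n = (n*Q/(b*sqrt(S)))^(3/5).
sqrt(S) = sqrt(0.0037) = 0.060828.
Numerator: n*Q = 0.029 * 17.4 = 0.5046.
Denominator: b*sqrt(S) = 3.7 * 0.060828 = 0.225064.
arg = 2.242.
y_n = 2.242^(3/5) = 1.6233 m.

1.6233


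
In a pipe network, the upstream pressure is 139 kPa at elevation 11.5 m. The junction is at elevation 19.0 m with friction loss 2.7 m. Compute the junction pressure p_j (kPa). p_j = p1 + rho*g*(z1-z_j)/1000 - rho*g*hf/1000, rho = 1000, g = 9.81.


Junction pressure: p_j = p1 + rho*g*(z1 - z_j)/1000 - rho*g*hf/1000.
Elevation term = 1000*9.81*(11.5 - 19.0)/1000 = -73.575 kPa.
Friction term = 1000*9.81*2.7/1000 = 26.487 kPa.
p_j = 139 + -73.575 - 26.487 = 38.94 kPa.

38.94


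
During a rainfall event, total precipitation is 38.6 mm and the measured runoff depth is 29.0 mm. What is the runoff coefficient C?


The runoff coefficient C = runoff depth / rainfall depth.
C = 29.0 / 38.6
  = 0.7513.

0.7513


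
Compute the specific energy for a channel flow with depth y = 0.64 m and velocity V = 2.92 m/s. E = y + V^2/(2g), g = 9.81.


Specific energy E = y + V^2/(2g).
Velocity head = V^2/(2g) = 2.92^2 / (2*9.81) = 8.5264 / 19.62 = 0.4346 m.
E = 0.64 + 0.4346 = 1.0746 m.

1.0746


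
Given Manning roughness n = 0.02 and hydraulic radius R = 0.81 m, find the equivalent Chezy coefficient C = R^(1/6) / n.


The Chezy coefficient relates to Manning's n through C = R^(1/6) / n.
R^(1/6) = 0.81^(1/6) = 0.965489.
C = 0.965489 / 0.02 = 48.27 m^(1/2)/s.

48.27


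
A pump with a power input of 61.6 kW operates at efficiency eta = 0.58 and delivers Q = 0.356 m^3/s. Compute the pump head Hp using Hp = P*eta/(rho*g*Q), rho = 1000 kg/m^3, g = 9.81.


Pump head formula: Hp = P * eta / (rho * g * Q).
Numerator: P * eta = 61.6 * 1000 * 0.58 = 35728.0 W.
Denominator: rho * g * Q = 1000 * 9.81 * 0.356 = 3492.36.
Hp = 35728.0 / 3492.36 = 10.23 m.

10.23


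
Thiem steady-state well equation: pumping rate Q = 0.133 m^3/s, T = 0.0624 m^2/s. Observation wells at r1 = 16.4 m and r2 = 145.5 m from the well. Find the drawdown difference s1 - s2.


Thiem equation: s1 - s2 = Q/(2*pi*T) * ln(r2/r1).
ln(r2/r1) = ln(145.5/16.4) = 2.1829.
Q/(2*pi*T) = 0.133 / (2*pi*0.0624) = 0.133 / 0.3921 = 0.3392.
s1 - s2 = 0.3392 * 2.1829 = 0.7405 m.

0.7405


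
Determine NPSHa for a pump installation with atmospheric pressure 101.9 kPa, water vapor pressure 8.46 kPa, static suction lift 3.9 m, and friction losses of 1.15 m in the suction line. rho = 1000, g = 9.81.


NPSHa = p_atm/(rho*g) - z_s - hf_s - p_vap/(rho*g).
p_atm/(rho*g) = 101.9*1000 / (1000*9.81) = 10.387 m.
p_vap/(rho*g) = 8.46*1000 / (1000*9.81) = 0.862 m.
NPSHa = 10.387 - 3.9 - 1.15 - 0.862
      = 4.47 m.

4.47


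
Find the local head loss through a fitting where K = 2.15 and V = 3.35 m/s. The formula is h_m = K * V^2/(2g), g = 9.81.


Minor loss formula: h_m = K * V^2/(2g).
V^2 = 3.35^2 = 11.2225.
V^2/(2g) = 11.2225 / 19.62 = 0.572 m.
h_m = 2.15 * 0.572 = 1.2298 m.

1.2298


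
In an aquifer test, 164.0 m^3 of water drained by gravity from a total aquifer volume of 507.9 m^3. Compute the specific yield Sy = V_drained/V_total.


Specific yield Sy = Volume drained / Total volume.
Sy = 164.0 / 507.9
   = 0.3229.

0.3229


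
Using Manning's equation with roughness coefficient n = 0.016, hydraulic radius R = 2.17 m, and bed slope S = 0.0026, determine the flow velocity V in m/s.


Manning's equation gives V = (1/n) * R^(2/3) * S^(1/2).
First, compute R^(2/3) = 2.17^(2/3) = 1.6761.
Next, S^(1/2) = 0.0026^(1/2) = 0.05099.
Then 1/n = 1/0.016 = 62.5.
V = 62.5 * 1.6761 * 0.05099 = 5.3416 m/s.

5.3416


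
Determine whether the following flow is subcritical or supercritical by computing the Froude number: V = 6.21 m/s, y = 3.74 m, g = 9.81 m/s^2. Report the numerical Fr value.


The Froude number is defined as Fr = V / sqrt(g*y).
g*y = 9.81 * 3.74 = 36.6894.
sqrt(g*y) = sqrt(36.6894) = 6.0572.
Fr = 6.21 / 6.0572 = 1.0252.
Since Fr > 1, the flow is supercritical.

1.0252


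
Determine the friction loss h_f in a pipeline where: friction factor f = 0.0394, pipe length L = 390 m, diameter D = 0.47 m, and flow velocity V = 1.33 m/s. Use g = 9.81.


Darcy-Weisbach equation: h_f = f * (L/D) * V^2/(2g).
f * L/D = 0.0394 * 390/0.47 = 32.6936.
V^2/(2g) = 1.33^2 / (2*9.81) = 1.7689 / 19.62 = 0.0902 m.
h_f = 32.6936 * 0.0902 = 2.948 m.

2.948


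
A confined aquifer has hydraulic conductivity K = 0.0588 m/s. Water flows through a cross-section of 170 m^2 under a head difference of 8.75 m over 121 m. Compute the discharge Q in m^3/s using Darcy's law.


Darcy's law: Q = K * A * i, where i = dh/L.
Hydraulic gradient i = 8.75 / 121 = 0.072314.
Q = 0.0588 * 170 * 0.072314
  = 0.7229 m^3/s.

0.7229


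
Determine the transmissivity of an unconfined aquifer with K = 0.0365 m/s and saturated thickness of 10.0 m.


Transmissivity is defined as T = K * h.
T = 0.0365 * 10.0
  = 0.365 m^2/s.

0.365


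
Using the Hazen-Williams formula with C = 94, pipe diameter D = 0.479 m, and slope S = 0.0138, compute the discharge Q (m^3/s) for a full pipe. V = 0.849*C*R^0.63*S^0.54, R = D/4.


For a full circular pipe, R = D/4 = 0.479/4 = 0.1197 m.
V = 0.849 * 94 * 0.1197^0.63 * 0.0138^0.54
  = 0.849 * 94 * 0.262611 * 0.098977
  = 2.0744 m/s.
Pipe area A = pi*D^2/4 = pi*0.479^2/4 = 0.1802 m^2.
Q = A * V = 0.1802 * 2.0744 = 0.3738 m^3/s.

0.3738


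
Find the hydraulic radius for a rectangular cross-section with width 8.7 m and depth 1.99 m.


For a rectangular section:
Flow area A = b * y = 8.7 * 1.99 = 17.31 m^2.
Wetted perimeter P = b + 2y = 8.7 + 2*1.99 = 12.68 m.
Hydraulic radius R = A/P = 17.31 / 12.68 = 1.3654 m.

1.3654


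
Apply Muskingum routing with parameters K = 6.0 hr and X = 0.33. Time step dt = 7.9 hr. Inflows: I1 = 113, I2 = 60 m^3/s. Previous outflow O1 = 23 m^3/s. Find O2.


Muskingum coefficients:
denom = 2*K*(1-X) + dt = 2*6.0*(1-0.33) + 7.9 = 15.94.
C0 = (dt - 2*K*X)/denom = (7.9 - 2*6.0*0.33)/15.94 = 0.2472.
C1 = (dt + 2*K*X)/denom = (7.9 + 2*6.0*0.33)/15.94 = 0.744.
C2 = (2*K*(1-X) - dt)/denom = 0.0088.
O2 = C0*I2 + C1*I1 + C2*O1
   = 0.2472*60 + 0.744*113 + 0.0088*23
   = 99.11 m^3/s.

99.11


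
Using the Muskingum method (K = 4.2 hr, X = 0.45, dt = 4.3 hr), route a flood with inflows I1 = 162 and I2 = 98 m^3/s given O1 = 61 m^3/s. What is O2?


Muskingum coefficients:
denom = 2*K*(1-X) + dt = 2*4.2*(1-0.45) + 4.3 = 8.92.
C0 = (dt - 2*K*X)/denom = (4.3 - 2*4.2*0.45)/8.92 = 0.0583.
C1 = (dt + 2*K*X)/denom = (4.3 + 2*4.2*0.45)/8.92 = 0.9058.
C2 = (2*K*(1-X) - dt)/denom = 0.0359.
O2 = C0*I2 + C1*I1 + C2*O1
   = 0.0583*98 + 0.9058*162 + 0.0359*61
   = 154.65 m^3/s.

154.65


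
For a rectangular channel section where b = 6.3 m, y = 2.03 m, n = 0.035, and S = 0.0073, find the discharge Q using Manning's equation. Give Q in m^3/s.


For a rectangular channel, the cross-sectional area A = b * y = 6.3 * 2.03 = 12.79 m^2.
The wetted perimeter P = b + 2y = 6.3 + 2*2.03 = 10.36 m.
Hydraulic radius R = A/P = 12.79/10.36 = 1.2345 m.
Velocity V = (1/n)*R^(2/3)*S^(1/2) = (1/0.035)*1.2345^(2/3)*0.0073^(1/2) = 2.8092 m/s.
Discharge Q = A * V = 12.79 * 2.8092 = 35.926 m^3/s.

35.926


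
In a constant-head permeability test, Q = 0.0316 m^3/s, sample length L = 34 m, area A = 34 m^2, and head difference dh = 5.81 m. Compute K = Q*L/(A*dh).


From K = Q*L / (A*dh):
Numerator: Q*L = 0.0316 * 34 = 1.0744.
Denominator: A*dh = 34 * 5.81 = 197.54.
K = 1.0744 / 197.54 = 0.005439 m/s.

0.005439


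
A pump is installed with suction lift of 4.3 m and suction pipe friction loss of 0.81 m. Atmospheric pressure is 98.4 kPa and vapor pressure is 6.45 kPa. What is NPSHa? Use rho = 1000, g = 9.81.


NPSHa = p_atm/(rho*g) - z_s - hf_s - p_vap/(rho*g).
p_atm/(rho*g) = 98.4*1000 / (1000*9.81) = 10.031 m.
p_vap/(rho*g) = 6.45*1000 / (1000*9.81) = 0.657 m.
NPSHa = 10.031 - 4.3 - 0.81 - 0.657
      = 4.26 m.

4.26


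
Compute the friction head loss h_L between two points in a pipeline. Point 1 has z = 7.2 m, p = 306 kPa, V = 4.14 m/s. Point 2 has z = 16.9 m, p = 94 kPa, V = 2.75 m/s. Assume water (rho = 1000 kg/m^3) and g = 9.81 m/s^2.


Total head at each section: H = z + p/(rho*g) + V^2/(2g).
H1 = 7.2 + 306*1000/(1000*9.81) + 4.14^2/(2*9.81)
   = 7.2 + 31.193 + 0.8736
   = 39.266 m.
H2 = 16.9 + 94*1000/(1000*9.81) + 2.75^2/(2*9.81)
   = 16.9 + 9.582 + 0.3854
   = 26.868 m.
h_L = H1 - H2 = 39.266 - 26.868 = 12.399 m.

12.399


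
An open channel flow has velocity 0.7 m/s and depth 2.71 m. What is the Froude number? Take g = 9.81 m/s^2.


The Froude number is defined as Fr = V / sqrt(g*y).
g*y = 9.81 * 2.71 = 26.5851.
sqrt(g*y) = sqrt(26.5851) = 5.1561.
Fr = 0.7 / 5.1561 = 0.1358.

0.1358


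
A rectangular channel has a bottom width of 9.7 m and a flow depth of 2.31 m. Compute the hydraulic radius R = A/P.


For a rectangular section:
Flow area A = b * y = 9.7 * 2.31 = 22.41 m^2.
Wetted perimeter P = b + 2y = 9.7 + 2*2.31 = 14.32 m.
Hydraulic radius R = A/P = 22.41 / 14.32 = 1.5647 m.

1.5647


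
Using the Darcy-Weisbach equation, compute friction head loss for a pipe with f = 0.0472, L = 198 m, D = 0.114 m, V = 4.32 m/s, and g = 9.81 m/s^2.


Darcy-Weisbach equation: h_f = f * (L/D) * V^2/(2g).
f * L/D = 0.0472 * 198/0.114 = 81.9789.
V^2/(2g) = 4.32^2 / (2*9.81) = 18.6624 / 19.62 = 0.9512 m.
h_f = 81.9789 * 0.9512 = 77.978 m.

77.978


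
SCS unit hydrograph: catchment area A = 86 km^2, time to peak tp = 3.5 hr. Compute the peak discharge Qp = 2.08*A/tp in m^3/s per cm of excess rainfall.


SCS formula: Qp = 2.08 * A / tp.
Qp = 2.08 * 86 / 3.5
   = 178.88 / 3.5
   = 51.11 m^3/s per cm.

51.11


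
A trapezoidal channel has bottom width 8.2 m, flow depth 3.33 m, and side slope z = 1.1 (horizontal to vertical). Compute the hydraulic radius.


For a trapezoidal section with side slope z:
A = (b + z*y)*y = (8.2 + 1.1*3.33)*3.33 = 39.504 m^2.
P = b + 2*y*sqrt(1 + z^2) = 8.2 + 2*3.33*sqrt(1 + 1.1^2) = 18.101 m.
R = A/P = 39.504 / 18.101 = 2.1824 m.

2.1824


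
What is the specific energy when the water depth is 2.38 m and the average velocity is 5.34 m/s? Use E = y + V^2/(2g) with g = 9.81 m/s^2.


Specific energy E = y + V^2/(2g).
Velocity head = V^2/(2g) = 5.34^2 / (2*9.81) = 28.5156 / 19.62 = 1.4534 m.
E = 2.38 + 1.4534 = 3.8334 m.

3.8334


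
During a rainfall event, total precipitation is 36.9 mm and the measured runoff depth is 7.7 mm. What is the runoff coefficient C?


The runoff coefficient C = runoff depth / rainfall depth.
C = 7.7 / 36.9
  = 0.2087.

0.2087


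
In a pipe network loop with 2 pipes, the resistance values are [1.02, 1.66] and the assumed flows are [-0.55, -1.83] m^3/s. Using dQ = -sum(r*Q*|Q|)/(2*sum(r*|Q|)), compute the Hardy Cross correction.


Numerator terms (r*Q*|Q|): 1.02*-0.55*|-0.55| = -0.3086; 1.66*-1.83*|-1.83| = -5.5592.
Sum of numerator = -5.8677.
Denominator terms (r*|Q|): 1.02*|-0.55| = 0.561; 1.66*|-1.83| = 3.0378.
2 * sum of denominator = 2 * 3.5988 = 7.1976.
dQ = --5.8677 / 7.1976 = 0.8152 m^3/s.

0.8152


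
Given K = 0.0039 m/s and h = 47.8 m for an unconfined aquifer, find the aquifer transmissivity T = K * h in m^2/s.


Transmissivity is defined as T = K * h.
T = 0.0039 * 47.8
  = 0.1864 m^2/s.

0.1864


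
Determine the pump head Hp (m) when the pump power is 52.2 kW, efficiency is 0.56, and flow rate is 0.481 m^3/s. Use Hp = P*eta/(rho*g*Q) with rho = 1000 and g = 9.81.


Pump head formula: Hp = P * eta / (rho * g * Q).
Numerator: P * eta = 52.2 * 1000 * 0.56 = 29232.0 W.
Denominator: rho * g * Q = 1000 * 9.81 * 0.481 = 4718.61.
Hp = 29232.0 / 4718.61 = 6.2 m.

6.2


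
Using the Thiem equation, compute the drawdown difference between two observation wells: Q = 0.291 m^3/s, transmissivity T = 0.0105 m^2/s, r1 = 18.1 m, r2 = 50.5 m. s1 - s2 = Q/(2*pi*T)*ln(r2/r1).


Thiem equation: s1 - s2 = Q/(2*pi*T) * ln(r2/r1).
ln(r2/r1) = ln(50.5/18.1) = 1.0261.
Q/(2*pi*T) = 0.291 / (2*pi*0.0105) = 0.291 / 0.066 = 4.4109.
s1 - s2 = 4.4109 * 1.0261 = 4.5258 m.

4.5258
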